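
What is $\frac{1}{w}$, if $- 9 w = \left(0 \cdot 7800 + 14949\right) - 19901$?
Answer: $\frac{9}{4952} \approx 0.0018174$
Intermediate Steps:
$w = \frac{4952}{9}$ ($w = - \frac{\left(0 \cdot 7800 + 14949\right) - 19901}{9} = - \frac{\left(0 + 14949\right) - 19901}{9} = - \frac{14949 - 19901}{9} = \left(- \frac{1}{9}\right) \left(-4952\right) = \frac{4952}{9} \approx 550.22$)
$\frac{1}{w} = \frac{1}{\frac{4952}{9}} = \frac{9}{4952}$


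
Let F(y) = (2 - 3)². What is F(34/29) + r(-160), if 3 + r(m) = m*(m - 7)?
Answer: 26718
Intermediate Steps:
r(m) = -3 + m*(-7 + m) (r(m) = -3 + m*(m - 7) = -3 + m*(-7 + m))
F(y) = 1 (F(y) = (-1)² = 1)
F(34/29) + r(-160) = 1 + (-3 + (-160)² - 7*(-160)) = 1 + (-3 + 25600 + 1120) = 1 + 26717 = 26718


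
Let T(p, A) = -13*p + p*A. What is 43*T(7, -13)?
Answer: -7826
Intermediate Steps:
T(p, A) = -13*p + A*p
43*T(7, -13) = 43*(7*(-13 - 13)) = 43*(7*(-26)) = 43*(-182) = -7826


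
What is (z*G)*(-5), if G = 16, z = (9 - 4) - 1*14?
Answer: 720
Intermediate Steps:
z = -9 (z = 5 - 14 = -9)
(z*G)*(-5) = -9*16*(-5) = -144*(-5) = 720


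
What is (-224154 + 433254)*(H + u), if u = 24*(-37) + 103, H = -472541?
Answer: -98972466600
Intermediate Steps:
u = -785 (u = -888 + 103 = -785)
(-224154 + 433254)*(H + u) = (-224154 + 433254)*(-472541 - 785) = 209100*(-473326) = -98972466600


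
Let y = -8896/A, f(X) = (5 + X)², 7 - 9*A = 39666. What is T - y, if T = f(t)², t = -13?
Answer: 162363200/39659 ≈ 4094.0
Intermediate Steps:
A = -39659/9 (A = 7/9 - ⅑*39666 = 7/9 - 13222/3 = -39659/9 ≈ -4406.6)
T = 4096 (T = ((5 - 13)²)² = ((-8)²)² = 64² = 4096)
y = 80064/39659 (y = -8896/(-39659/9) = -8896*(-9/39659) = 80064/39659 ≈ 2.0188)
T - y = 4096 - 1*80064/39659 = 4096 - 80064/39659 = 162363200/39659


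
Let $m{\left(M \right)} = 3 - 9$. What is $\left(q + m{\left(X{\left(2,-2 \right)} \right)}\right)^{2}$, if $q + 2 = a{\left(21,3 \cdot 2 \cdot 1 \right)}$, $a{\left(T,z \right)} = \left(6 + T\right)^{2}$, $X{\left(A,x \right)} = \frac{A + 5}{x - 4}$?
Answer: $519841$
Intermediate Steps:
$X{\left(A,x \right)} = \frac{5 + A}{-4 + x}$
$m{\left(M \right)} = -6$
$q = 727$ ($q = -2 + \left(6 + 21\right)^{2} = -2 + 27^{2} = -2 + 729 = 727$)
$\left(q + m{\left(X{\left(2,-2 \right)} \right)}\right)^{2} = \left(727 - 6\right)^{2} = 721^{2} = 519841$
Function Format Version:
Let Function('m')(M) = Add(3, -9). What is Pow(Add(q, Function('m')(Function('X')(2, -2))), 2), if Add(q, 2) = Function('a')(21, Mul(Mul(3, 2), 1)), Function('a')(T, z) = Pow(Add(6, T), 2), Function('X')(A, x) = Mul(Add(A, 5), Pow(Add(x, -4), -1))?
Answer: 519841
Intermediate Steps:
Function('X')(A, x) = Mul(Pow(Add(-4, x), -1), Add(5, A)) (Function('X')(A, x) = Mul(Add(5, A), Pow(Add(-4, x), -1)) = Mul(Pow(Add(-4, x), -1), Add(5, A)))
Function('m')(M) = -6
q = 727 (q = Add(-2, Pow(Add(6, 21), 2)) = Add(-2, Pow(27, 2)) = Add(-2, 729) = 727)
Pow(Add(q, Function('m')(Function('X')(2, -2))), 2) = Pow(Add(727, -6), 2) = Pow(721, 2) = 519841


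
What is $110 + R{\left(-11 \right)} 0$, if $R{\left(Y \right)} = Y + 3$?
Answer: $110$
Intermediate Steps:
$R{\left(Y \right)} = 3 + Y$
$110 + R{\left(-11 \right)} 0 = 110 + \left(3 - 11\right) 0 = 110 - 0 = 110 + 0 = 110$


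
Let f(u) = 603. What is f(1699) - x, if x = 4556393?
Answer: -4555790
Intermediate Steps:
f(1699) - x = 603 - 1*4556393 = 603 - 4556393 = -4555790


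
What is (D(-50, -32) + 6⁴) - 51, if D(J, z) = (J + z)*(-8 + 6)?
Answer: 1409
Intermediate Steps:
D(J, z) = -2*J - 2*z (D(J, z) = (J + z)*(-2) = -2*J - 2*z)
(D(-50, -32) + 6⁴) - 51 = ((-2*(-50) - 2*(-32)) + 6⁴) - 51 = ((100 + 64) + 1296) - 51 = (164 + 1296) - 51 = 1460 - 51 = 1409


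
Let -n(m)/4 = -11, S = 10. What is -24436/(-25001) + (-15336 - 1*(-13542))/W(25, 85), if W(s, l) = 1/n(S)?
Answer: -1973454500/25001 ≈ -78935.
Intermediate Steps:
n(m) = 44 (n(m) = -4*(-11) = 44)
W(s, l) = 1/44
-24436/(-25001) + (-15336 - 1*(-13542))/W(25, 85) = -24436/(-25001) + (-15336 - 1*(-13542))/(1/44) = -24436*(-1/25001) + (-15336 + 13542)*44 = 24436/25001 - 1794*44 = 24436/25001 - 78936 = -1973454500/25001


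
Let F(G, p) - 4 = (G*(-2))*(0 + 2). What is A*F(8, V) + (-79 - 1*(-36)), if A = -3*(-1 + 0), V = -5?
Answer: -127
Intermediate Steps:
F(G, p) = 4 - 4*G (F(G, p) = 4 + (G*(-2))*(0 + 2) = 4 - 2*G*2 = 4 - 4*G)
A = 3 (A = -3*(-1) = 3)
A*F(8, V) + (-79 - 1*(-36)) = 3*(4 - 4*8) + (-79 - 1*(-36)) = 3*(4 - 32) + (-79 + 36) = 3*(-28) - 43 = -84 - 43 = -127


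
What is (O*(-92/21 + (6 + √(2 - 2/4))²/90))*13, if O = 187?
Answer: -269841/28 + 2431*√6/15 ≈ -9240.2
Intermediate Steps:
(O*(-92/21 + (6 + √(2 - 2/4))²/90))*13 = (187*(-92/21 + (6 + √(2 - 2/4))²/90))*13 = (187*(-92*1/21 + (6 + √(2 - 2*¼))²*(1/90)))*13 = (187*(-92/21 + (6 + √(2 - ½))²*(1/90)))*13 = (187*(-92/21 + (6 + √(3/2))²*(1/90)))*13 = (187*(-92/21 + (6 + √6/2)²*(1/90)))*13 = (187*(-92/21 + (6 + √6/2)²/90))*13 = (-17204/21 + 187*(6 + √6/2)²/90)*13 = -223652/21 + 2431*(6 + √6/2)²/90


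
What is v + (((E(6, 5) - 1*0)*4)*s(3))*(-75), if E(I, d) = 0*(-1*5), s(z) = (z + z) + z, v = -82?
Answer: -82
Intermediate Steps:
s(z) = 3*z (s(z) = 2*z + z = 3*z)
E(I, d) = 0 (E(I, d) = 0*(-5) = 0)
v + (((E(6, 5) - 1*0)*4)*s(3))*(-75) = -82 + (((0 - 1*0)*4)*(3*3))*(-75) = -82 + (((0 + 0)*4)*9)*(-75) = -82 + ((0*4)*9)*(-75) = -82 + (0*9)*(-75) = -82 + 0*(-75) = -82 + 0 = -82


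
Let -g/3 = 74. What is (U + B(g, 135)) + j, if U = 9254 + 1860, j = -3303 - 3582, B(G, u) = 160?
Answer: 4389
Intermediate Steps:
g = -222 (g = -3*74 = -222)
j = -6885
U = 11114
(U + B(g, 135)) + j = (11114 + 160) - 6885 = 11274 - 6885 = 4389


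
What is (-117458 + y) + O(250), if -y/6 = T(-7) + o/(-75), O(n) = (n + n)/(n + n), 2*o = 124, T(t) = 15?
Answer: -2938551/25 ≈ -1.1754e+5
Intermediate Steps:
o = 62 (o = (½)*124 = 62)
O(n) = 1 (O(n) = (2*n)/((2*n)) = (2*n)*(1/(2*n)) = 1)
y = -2126/25 (y = -6*(15 + 62/(-75)) = -6*(15 + 62*(-1/75)) = -6*(15 - 62/75) = -6*1063/75 = -2126/25 ≈ -85.040)
(-117458 + y) + O(250) = (-117458 - 2126/25) + 1 = -2938576/25 + 1 = -2938551/25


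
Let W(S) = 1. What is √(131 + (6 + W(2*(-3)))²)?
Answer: 6*√5 ≈ 13.416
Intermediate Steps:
√(131 + (6 + W(2*(-3)))²) = √(131 + (6 + 1)²) = √(131 + 7²) = √(131 + 49) = √180 = 6*√5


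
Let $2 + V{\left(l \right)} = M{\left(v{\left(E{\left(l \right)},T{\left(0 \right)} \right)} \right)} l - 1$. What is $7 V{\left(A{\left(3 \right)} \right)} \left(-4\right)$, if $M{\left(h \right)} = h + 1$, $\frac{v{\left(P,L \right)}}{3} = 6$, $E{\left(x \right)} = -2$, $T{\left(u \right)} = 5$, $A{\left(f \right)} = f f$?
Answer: $-4704$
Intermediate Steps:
$A{\left(f \right)} = f^{2}$
$v{\left(P,L \right)} = 18$ ($v{\left(P,L \right)} = 3 \cdot 6 = 18$)
$M{\left(h \right)} = 1 + h$
$V{\left(l \right)} = -3 + 19 l$ ($V{\left(l \right)} = -2 + \left(\left(1 + 18\right) l - 1\right) = -2 + \left(19 l - 1\right) = -2 + \left(-1 + 19 l\right) = -3 + 19 l$)
$7 V{\left(A{\left(3 \right)} \right)} \left(-4\right) = 7 \left(-3 + 19 \cdot 3^{2}\right) \left(-4\right) = 7 \left(-3 + 19 \cdot 9\right) \left(-4\right) = 7 \left(-3 + 171\right) \left(-4\right) = 7 \cdot 168 \left(-4\right) = 1176 \left(-4\right) = -4704$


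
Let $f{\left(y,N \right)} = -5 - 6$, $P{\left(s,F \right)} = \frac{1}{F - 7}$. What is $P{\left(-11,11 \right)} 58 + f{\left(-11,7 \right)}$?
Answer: $\frac{7}{2} \approx 3.5$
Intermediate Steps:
$P{\left(s,F \right)} = \frac{1}{-7 + F}$
$f{\left(y,N \right)} = -11$
$P{\left(-11,11 \right)} 58 + f{\left(-11,7 \right)} = \frac{1}{-7 + 11} \cdot 58 - 11 = \frac{1}{4} \cdot 58 - 11 = \frac{29}{2} - 11 = \frac{7}{2}$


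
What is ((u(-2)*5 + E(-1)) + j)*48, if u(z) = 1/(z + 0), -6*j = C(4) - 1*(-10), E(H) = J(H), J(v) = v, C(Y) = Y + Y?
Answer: -312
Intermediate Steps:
C(Y) = 2*Y
E(H) = H
j = -3 (j = -(2*4 - 1*(-10))/6 = -(8 + 10)/6 = -1/6*18 = -3)
u(z) = 1/z
((u(-2)*5 + E(-1)) + j)*48 = ((5/(-2) - 1) - 3)*48 = ((-1/2*5 - 1) - 3)*48 = ((-5/2 - 1) - 3)*48 = (-7/2 - 3)*48 = -13/2*48 = -312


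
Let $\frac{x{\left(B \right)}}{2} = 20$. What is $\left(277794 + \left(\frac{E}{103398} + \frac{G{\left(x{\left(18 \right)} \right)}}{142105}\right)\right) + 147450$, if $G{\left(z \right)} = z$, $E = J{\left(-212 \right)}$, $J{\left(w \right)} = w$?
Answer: $\frac{624826859272042}{1469337279} \approx 4.2524 \cdot 10^{5}$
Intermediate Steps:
$E = -212$
$x{\left(B \right)} = 40$ ($x{\left(B \right)} = 2 \cdot 20 = 40$)
$\left(277794 + \left(\frac{E}{103398} + \frac{G{\left(x{\left(18 \right)} \right)}}{142105}\right)\right) + 147450 = \left(277794 + \left(- \frac{212}{103398} + \frac{40}{142105}\right)\right) + 147450 = \left(277794 + \left(\left(-212\right) \frac{1}{103398} + 40 \cdot \frac{1}{142105}\right)\right) + 147450 = \left(277794 + \left(- \frac{106}{51699} + \frac{8}{28421}\right)\right) + 147450 = \left(277794 - \frac{2599034}{1469337279}\right) + 147450 = \frac{408173077483492}{1469337279} + 147450 = \frac{624826859272042}{1469337279}$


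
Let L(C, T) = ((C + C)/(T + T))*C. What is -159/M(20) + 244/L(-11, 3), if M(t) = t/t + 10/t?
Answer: -12094/121 ≈ -99.950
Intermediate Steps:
L(C, T) = C²/T (L(C, T) = ((2*C)/((2*T)))*C = ((2*C)*(1/(2*T)))*C = (C/T)*C = C²/T)
M(t) = 1 + 10/t
-159/M(20) + 244/L(-11, 3) = -159*20/(10 + 20) + 244/(((-11)²/3)) = -159/((1/20)*30) + 244/((121*(⅓))) = -159/3/2 + 244/(121/3) = -159*⅔ + 244*(3/121) = -106 + 732/121 = -12094/121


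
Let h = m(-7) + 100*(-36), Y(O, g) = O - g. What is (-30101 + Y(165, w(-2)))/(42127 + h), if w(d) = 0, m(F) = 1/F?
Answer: -26194/33711 ≈ -0.77702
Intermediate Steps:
h = -25201/7 (h = 1/(-7) + 100*(-36) = -⅐ - 3600 = -25201/7 ≈ -3600.1)
(-30101 + Y(165, w(-2)))/(42127 + h) = (-30101 + (165 - 1*0))/(42127 - 25201/7) = (-30101 + (165 + 0))/(269688/7) = (-30101 + 165)*(7/269688) = -29936*7/269688 = -26194/33711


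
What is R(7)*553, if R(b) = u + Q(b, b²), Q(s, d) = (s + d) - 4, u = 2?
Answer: 29862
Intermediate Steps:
Q(s, d) = -4 + d + s (Q(s, d) = (d + s) - 4 = -4 + d + s)
R(b) = -2 + b + b² (R(b) = 2 + (-4 + b² + b) = 2 + (-4 + b + b²) = -2 + b + b²)
R(7)*553 = (-2 + 7 + 7²)*553 = (-2 + 7 + 49)*553 = 54*553 = 29862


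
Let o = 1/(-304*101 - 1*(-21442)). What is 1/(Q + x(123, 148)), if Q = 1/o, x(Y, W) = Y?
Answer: -1/9139 ≈ -0.00010942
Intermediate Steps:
o = -1/9262 (o = 1/(-30704 + 21442) = 1/(-9262) = -1/9262 ≈ -0.00010797)
Q = -9262 (Q = 1/(-1/9262) = -9262)
1/(Q + x(123, 148)) = 1/(-9262 + 123) = 1/(-9139) = -1/9139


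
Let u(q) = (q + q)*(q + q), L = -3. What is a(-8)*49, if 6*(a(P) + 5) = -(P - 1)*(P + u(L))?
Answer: 1813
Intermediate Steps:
u(q) = 4*q**2 (u(q) = (2*q)*(2*q) = 4*q**2)
a(P) = -5 - (-1 + P)*(36 + P)/6 (a(P) = -5 + (-(P - 1)*(P + 4*(-3)**2))/6 = -5 + (-(-1 + P)*(P + 4*9))/6 = -5 + (-(-1 + P)*(P + 36))/6 = -5 + (-(-1 + P)*(36 + P))/6 = -5 - (-1 + P)*(36 + P)/6)
a(-8)*49 = (1 - 35/6*(-8) - 1/6*(-8)**2)*49 = (1 + 140/3 - 1/6*64)*49 = (1 + 140/3 - 32/3)*49 = 37*49 = 1813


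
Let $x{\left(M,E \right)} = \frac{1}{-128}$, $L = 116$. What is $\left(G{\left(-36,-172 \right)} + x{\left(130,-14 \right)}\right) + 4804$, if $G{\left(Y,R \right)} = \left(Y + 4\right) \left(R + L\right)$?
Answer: $\frac{844287}{128} \approx 6596.0$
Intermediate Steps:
$x{\left(M,E \right)} = - \frac{1}{128}$
$G{\left(Y,R \right)} = \left(4 + Y\right) \left(116 + R\right)$ ($G{\left(Y,R \right)} = \left(Y + 4\right) \left(R + 116\right) = \left(4 + Y\right) \left(116 + R\right)$)
$\left(G{\left(-36,-172 \right)} + x{\left(130,-14 \right)}\right) + 4804 = \left(\left(464 + 4 \left(-172\right) + 116 \left(-36\right) - -6192\right) - \frac{1}{128}\right) + 4804 = \left(\left(464 - 688 - 4176 + 6192\right) - \frac{1}{128}\right) + 4804 = \left(1792 - \frac{1}{128}\right) + 4804 = \frac{229375}{128} + 4804 = \frac{844287}{128}$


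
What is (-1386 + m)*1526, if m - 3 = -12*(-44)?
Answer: -1304730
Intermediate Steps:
m = 531 (m = 3 - 12*(-44) = 3 + 528 = 531)
(-1386 + m)*1526 = (-1386 + 531)*1526 = -855*1526 = -1304730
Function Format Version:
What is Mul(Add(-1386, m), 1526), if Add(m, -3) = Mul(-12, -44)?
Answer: -1304730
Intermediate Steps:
m = 531 (m = Add(3, Mul(-12, -44)) = Add(3, 528) = 531)
Mul(Add(-1386, m), 1526) = Mul(Add(-1386, 531), 1526) = Mul(-855, 1526) = -1304730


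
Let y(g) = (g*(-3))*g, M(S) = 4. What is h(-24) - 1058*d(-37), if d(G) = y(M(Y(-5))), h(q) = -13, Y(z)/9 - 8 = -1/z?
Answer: 50771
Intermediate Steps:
Y(z) = 72 - 9/z (Y(z) = 72 + 9*(-1/z) = 72 - 9/z)
y(g) = -3*g**2 (y(g) = (-3*g)*g = -3*g**2)
d(G) = -48 (d(G) = -3*4**2 = -3*16 = -48)
h(-24) - 1058*d(-37) = -13 - 1058*(-48) = -13 + 50784 = 50771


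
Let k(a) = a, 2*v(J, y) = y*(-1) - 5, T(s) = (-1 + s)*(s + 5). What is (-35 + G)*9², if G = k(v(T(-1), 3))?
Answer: -3159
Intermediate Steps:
T(s) = (-1 + s)*(5 + s)
v(J, y) = -5/2 - y/2 (v(J, y) = (y*(-1) - 5)/2 = (-y - 5)/2 = (-5 - y)/2 = -5/2 - y/2)
G = -4 (G = -5/2 - ½*3 = -5/2 - 3/2 = -4)
(-35 + G)*9² = (-35 - 4)*9² = -39*81 = -3159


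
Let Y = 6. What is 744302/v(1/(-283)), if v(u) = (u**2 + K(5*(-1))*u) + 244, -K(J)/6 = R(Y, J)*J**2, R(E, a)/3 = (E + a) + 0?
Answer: 59610402878/19669067 ≈ 3030.7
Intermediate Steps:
R(E, a) = 3*E + 3*a (R(E, a) = 3*((E + a) + 0) = 3*(E + a) = 3*E + 3*a)
K(J) = -6*J**2*(18 + 3*J) (K(J) = -6*(3*6 + 3*J)*J**2 = -6*(18 + 3*J)*J**2 = -6*J**2*(18 + 3*J))
v(u) = 244 + u**2 - 450*u (v(u) = (u**2 + (18*(5*(-1))**2*(-6 - 5*(-1)))*u) + 244 = (u**2 + (18*(-5)**2*(-6 - 1*(-5)))*u) + 244 = (u**2 + (18*25*(-6 + 5))*u) + 244 = (u**2 + (18*25*(-1))*u) + 244 = (u**2 - 450*u) + 244 = 244 + u**2 - 450*u)
744302/v(1/(-283)) = 744302/(244 + (1/(-283))**2 - 450/(-283)) = 744302/(244 + (-1/283)**2 - 450*(-1/283)) = 744302/(244 + 1/80089 + 450/283) = 744302/(19669067/80089) = 744302*(80089/19669067) = 59610402878/19669067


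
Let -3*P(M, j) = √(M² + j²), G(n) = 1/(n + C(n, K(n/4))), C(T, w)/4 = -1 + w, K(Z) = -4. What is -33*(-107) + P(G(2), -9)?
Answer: 3531 - √26245/54 ≈ 3528.0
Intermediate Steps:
C(T, w) = -4 + 4*w (C(T, w) = 4*(-1 + w) = -4 + 4*w)
G(n) = 1/(-20 + n) (G(n) = 1/(n + (-4 + 4*(-4))) = 1/(n + (-4 - 16)) = 1/(n - 20) = 1/(-20 + n))
P(M, j) = -√(M² + j²)/3
-33*(-107) + P(G(2), -9) = -33*(-107) - √((1/(-20 + 2))² + (-9)²)/3 = 3531 - √((1/(-18))² + 81)/3 = 3531 - √((-1/18)² + 81)/3 = 3531 - √(1/324 + 81)/3 = 3531 - √26245/54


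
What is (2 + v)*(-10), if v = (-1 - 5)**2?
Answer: -380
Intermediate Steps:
v = 36 (v = (-6)**2 = 36)
(2 + v)*(-10) = (2 + 36)*(-10) = 38*(-10) = -380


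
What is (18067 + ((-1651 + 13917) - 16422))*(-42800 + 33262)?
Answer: -132683118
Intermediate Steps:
(18067 + ((-1651 + 13917) - 16422))*(-42800 + 33262) = (18067 + (12266 - 16422))*(-9538) = (18067 - 4156)*(-9538) = 13911*(-9538) = -132683118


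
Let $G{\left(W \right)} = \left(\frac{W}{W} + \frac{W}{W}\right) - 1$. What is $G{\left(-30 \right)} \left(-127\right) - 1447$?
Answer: $-1574$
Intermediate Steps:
$G{\left(W \right)} = 1$ ($G{\left(W \right)} = \left(1 + 1\right) - 1 = 2 - 1 = 1$)
$G{\left(-30 \right)} \left(-127\right) - 1447 = 1 \left(-127\right) - 1447 = -127 - 1447 = -1574$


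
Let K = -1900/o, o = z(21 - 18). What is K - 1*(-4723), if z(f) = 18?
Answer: 41557/9 ≈ 4617.4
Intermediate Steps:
o = 18
K = -950/9 (K = -1900/18 = -1900*1/18 = -950/9 ≈ -105.56)
K - 1*(-4723) = -950/9 - 1*(-4723) = -950/9 + 4723 = 41557/9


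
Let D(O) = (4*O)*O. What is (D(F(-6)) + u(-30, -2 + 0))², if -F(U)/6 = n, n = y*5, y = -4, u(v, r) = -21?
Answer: 3315341241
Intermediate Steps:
n = -20 (n = -4*5 = -20)
F(U) = 120 (F(U) = -6*(-20) = 120)
D(O) = 4*O²
(D(F(-6)) + u(-30, -2 + 0))² = (4*120² - 21)² = (4*14400 - 21)² = (57600 - 21)² = 57579² = 3315341241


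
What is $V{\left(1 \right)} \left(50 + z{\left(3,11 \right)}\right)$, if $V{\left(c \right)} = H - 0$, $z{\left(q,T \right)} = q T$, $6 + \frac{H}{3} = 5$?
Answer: $-249$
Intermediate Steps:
$H = -3$ ($H = -18 + 3 \cdot 5 = -18 + 15 = -3$)
$z{\left(q,T \right)} = T q$
$V{\left(c \right)} = -3$ ($V{\left(c \right)} = -3 - 0 = -3 + 0 = -3$)
$V{\left(1 \right)} \left(50 + z{\left(3,11 \right)}\right) = - 3 \left(50 + 11 \cdot 3\right) = - 3 \left(50 + 33\right) = \left(-3\right) 83 = -249$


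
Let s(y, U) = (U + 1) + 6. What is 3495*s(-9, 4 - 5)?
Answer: 20970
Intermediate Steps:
s(y, U) = 7 + U (s(y, U) = (1 + U) + 6 = 7 + U)
3495*s(-9, 4 - 5) = 3495*(7 + (4 - 5)) = 3495*(7 - 1) = 3495*6 = 20970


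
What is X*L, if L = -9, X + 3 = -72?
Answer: 675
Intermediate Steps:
X = -75 (X = -3 - 72 = -75)
X*L = -75*(-9) = 675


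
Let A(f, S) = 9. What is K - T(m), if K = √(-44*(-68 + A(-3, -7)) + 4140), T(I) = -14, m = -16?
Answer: 14 + 4*√421 ≈ 96.073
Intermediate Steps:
K = 4*√421 (K = √(-44*(-68 + 9) + 4140) = √(-44*(-59) + 4140) = √(2596 + 4140) = √6736 = 4*√421 ≈ 82.073)
K - T(m) = 4*√421 - 1*(-14) = 4*√421 + 14 = 14 + 4*√421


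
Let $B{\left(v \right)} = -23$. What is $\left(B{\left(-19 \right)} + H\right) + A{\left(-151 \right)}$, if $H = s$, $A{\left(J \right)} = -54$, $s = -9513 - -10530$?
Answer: $940$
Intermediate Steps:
$s = 1017$ ($s = -9513 + 10530 = 1017$)
$H = 1017$
$\left(B{\left(-19 \right)} + H\right) + A{\left(-151 \right)} = \left(-23 + 1017\right) - 54 = 994 - 54 = 940$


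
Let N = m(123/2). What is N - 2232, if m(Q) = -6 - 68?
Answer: -2306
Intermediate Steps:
m(Q) = -74
N = -74
N - 2232 = -74 - 2232 = -2306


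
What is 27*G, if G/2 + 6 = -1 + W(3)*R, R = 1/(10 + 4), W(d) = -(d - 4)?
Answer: -2619/7 ≈ -374.14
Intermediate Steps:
W(d) = 4 - d (W(d) = -(-4 + d) = 4 - d)
R = 1/14 ≈ 0.071429
G = -97/7 (G = -12 + 2*(-1 + (4 - 1*3)*(1/14)) = -12 + 2*(-1 + (4 - 3)*(1/14)) = -12 + 2*(-1 + 1*(1/14)) = -12 + 2*(-1 + 1/14) = -12 + 2*(-13/14) = -12 - 13/7 = -97/7 ≈ -13.857)
27*G = 27*(-97/7) = -2619/7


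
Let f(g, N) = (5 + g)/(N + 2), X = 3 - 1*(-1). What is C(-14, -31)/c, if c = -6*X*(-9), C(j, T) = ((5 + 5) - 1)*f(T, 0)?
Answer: -13/24 ≈ -0.54167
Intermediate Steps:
X = 4 (X = 3 + 1 = 4)
f(g, N) = (5 + g)/(2 + N)
C(j, T) = 45/2 + 9*T/2 (C(j, T) = ((5 + 5) - 1)*((5 + T)/(2 + 0)) = (10 - 1)*((5 + T)/2) = 9*((5 + T)/2) = 9*(5/2 + T/2) = 45/2 + 9*T/2)
c = 216 (c = -6*4*(-9) = -24*(-9) = 216)
C(-14, -31)/c = (45/2 + (9/2)*(-31))/216 = (45/2 - 279/2)*(1/216) = -117*1/216 = -13/24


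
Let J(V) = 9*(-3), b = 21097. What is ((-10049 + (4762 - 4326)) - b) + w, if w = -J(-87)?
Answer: -30683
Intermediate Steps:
J(V) = -27
w = 27 (w = -1*(-27) = 27)
((-10049 + (4762 - 4326)) - b) + w = ((-10049 + (4762 - 4326)) - 1*21097) + 27 = ((-10049 + 436) - 21097) + 27 = (-9613 - 21097) + 27 = -30710 + 27 = -30683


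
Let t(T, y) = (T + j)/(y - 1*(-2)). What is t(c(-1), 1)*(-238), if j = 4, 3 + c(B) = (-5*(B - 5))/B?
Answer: 6902/3 ≈ 2300.7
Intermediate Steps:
c(B) = -3 + (25 - 5*B)/B (c(B) = -3 + (-5*(B - 5))/B = -3 + (-5*(-5 + B))/B = -3 + (25 - 5*B)/B)
t(T, y) = (4 + T)/(2 + y) (t(T, y) = (T + 4)/(y - 1*(-2)) = (4 + T)/(y + 2) = (4 + T)/(2 + y))
t(c(-1), 1)*(-238) = ((4 + (-8 + 25/(-1)))/(2 + 1))*(-238) = ((4 + (-8 + 25*(-1)))/3)*(-238) = ((4 + (-8 - 25))/3)*(-238) = ((4 - 33)/3)*(-238) = ((⅓)*(-29))*(-238) = -29/3*(-238) = 6902/3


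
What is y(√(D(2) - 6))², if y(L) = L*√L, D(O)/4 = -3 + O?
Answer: -10*I*√10 ≈ -31.623*I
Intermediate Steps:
D(O) = -12 + 4*O (D(O) = 4*(-3 + O) = -12 + 4*O)
y(L) = L^(3/2)
y(√(D(2) - 6))² = ((√((-12 + 4*2) - 6))^(3/2))² = ((√((-12 + 8) - 6))^(3/2))² = ((√(-4 - 6))^(3/2))² = ((√(-10))^(3/2))² = ((I*√10)^(3/2))² = (10^(¾)*I^(3/2))² = -10*I*√10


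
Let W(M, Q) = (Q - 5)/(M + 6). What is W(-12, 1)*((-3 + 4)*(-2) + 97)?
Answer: 190/3 ≈ 63.333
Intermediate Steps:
W(M, Q) = (-5 + Q)/(6 + M)
W(-12, 1)*((-3 + 4)*(-2) + 97) = ((-5 + 1)/(6 - 12))*((-3 + 4)*(-2) + 97) = (-4/(-6))*(1*(-2) + 97) = (-1/6*(-4))*(-2 + 97) = (2/3)*95 = 190/3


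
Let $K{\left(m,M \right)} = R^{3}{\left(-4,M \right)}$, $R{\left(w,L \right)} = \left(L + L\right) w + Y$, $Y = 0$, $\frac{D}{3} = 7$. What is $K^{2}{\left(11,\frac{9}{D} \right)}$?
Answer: $\frac{191102976}{117649} \approx 1624.3$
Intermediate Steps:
$D = 21$ ($D = 3 \cdot 7 = 21$)
$R{\left(w,L \right)} = 2 L w$ ($R{\left(w,L \right)} = \left(L + L\right) w + 0 = 2 L w + 0 = 2 L w$)
$K{\left(m,M \right)} = - 512 M^{3}$ ($K{\left(m,M \right)} = \left(2 M \left(-4\right)\right)^{3} = \left(- 8 M\right)^{3} = - 512 M^{3}$)
$K^{2}{\left(11,\frac{9}{D} \right)} = \left(- 512 \left(\frac{9}{21}\right)^{3}\right)^{2} = \left(- 512 \left(9 \cdot \frac{1}{21}\right)^{3}\right)^{2} = \left(- 512 \left(\frac{3}{7}\right)^{3}\right)^{2} = \left(\left(-512\right) \frac{27}{343}\right)^{2} = \left(- \frac{13824}{343}\right)^{2} = \frac{191102976}{117649}$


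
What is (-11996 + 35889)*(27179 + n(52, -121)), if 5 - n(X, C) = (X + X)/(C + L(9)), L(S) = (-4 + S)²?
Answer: 7794398353/12 ≈ 6.4953e+8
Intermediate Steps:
n(X, C) = 5 - 2*X/(25 + C) (n(X, C) = 5 - (X + X)/(C + (-4 + 9)²) = 5 - 2*X/(C + 5²) = 5 - 2*X/(C + 25) = 5 - 2*X/(25 + C))
(-11996 + 35889)*(27179 + n(52, -121)) = (-11996 + 35889)*(27179 + (125 - 2*52 + 5*(-121))/(25 - 121)) = 23893*(27179 + (125 - 104 - 605)/(-96)) = 23893*(27179 - 1/96*(-584)) = 23893*(27179 + 73/12) = 23893*(326221/12) = 7794398353/12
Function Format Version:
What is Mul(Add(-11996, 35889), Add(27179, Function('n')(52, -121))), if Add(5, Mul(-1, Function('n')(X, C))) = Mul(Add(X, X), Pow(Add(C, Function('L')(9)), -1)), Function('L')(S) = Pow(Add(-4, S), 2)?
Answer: Rational(7794398353, 12) ≈ 6.4953e+8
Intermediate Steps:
Function('n')(X, C) = Add(5, Mul(-2, X, Pow(Add(25, C), -1))) (Function('n')(X, C) = Add(5, Mul(-1, Mul(Add(X, X), Pow(Add(C, Pow(Add(-4, 9), 2)), -1)))) = Add(5, Mul(-1, Mul(Mul(2, X), Pow(Add(C, Pow(5, 2)), -1)))) = Add(5, Mul(-1, Mul(Mul(2, X), Pow(Add(C, 25), -1)))) = Add(5, Mul(-1, Mul(Mul(2, X), Pow(Add(25, C), -1)))) = Add(5, Mul(-1, Mul(2, X, Pow(Add(25, C), -1)))) = Add(5, Mul(-2, X, Pow(Add(25, C), -1))))
Mul(Add(-11996, 35889), Add(27179, Function('n')(52, -121))) = Mul(Add(-11996, 35889), Add(27179, Mul(Pow(Add(25, -121), -1), Add(125, Mul(-2, 52), Mul(5, -121))))) = Mul(23893, Add(27179, Mul(Pow(-96, -1), Add(125, -104, -605)))) = Mul(23893, Add(27179, Mul(Rational(-1, 96), -584))) = Mul(23893, Add(27179, Rational(73, 12))) = Mul(23893, Rational(326221, 12)) = Rational(7794398353, 12)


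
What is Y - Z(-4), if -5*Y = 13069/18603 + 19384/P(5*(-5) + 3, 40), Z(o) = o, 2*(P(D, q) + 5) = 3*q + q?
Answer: -111225409/2325375 ≈ -47.831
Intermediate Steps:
P(D, q) = -5 + 2*q (P(D, q) = -5 + (3*q + q)/2 = -5 + (4*q)/2 = -5 + 2*q)
Y = -120526909/2325375 (Y = -(13069/18603 + 19384/(-5 + 2*40))/5 = -(13069*(1/18603) + 19384/(-5 + 80))/5 = -(13069/18603 + 19384/75)/5 = -1/5*120526909/465075 = -120526909/2325375 ≈ -51.831)
Y - Z(-4) = -120526909/2325375 - 1*(-4) = -120526909/2325375 + 4 = -111225409/2325375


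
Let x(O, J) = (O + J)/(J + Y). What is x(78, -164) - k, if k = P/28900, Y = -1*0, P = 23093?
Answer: -325463/1184900 ≈ -0.27468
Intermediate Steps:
Y = 0
x(O, J) = (J + O)/J (x(O, J) = (O + J)/(J + 0) = (J + O)/J)
k = 23093/28900 ≈ 0.79907
x(78, -164) - k = (-164 + 78)/(-164) - 1*23093/28900 = -1/164*(-86) - 23093/28900 = 43/82 - 23093/28900 = -325463/1184900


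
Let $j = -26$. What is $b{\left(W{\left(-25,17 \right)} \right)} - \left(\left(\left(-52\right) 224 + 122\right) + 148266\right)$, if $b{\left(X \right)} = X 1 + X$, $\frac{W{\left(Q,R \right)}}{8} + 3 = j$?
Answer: $-137204$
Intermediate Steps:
$W{\left(Q,R \right)} = -232$ ($W{\left(Q,R \right)} = -24 + 8 \left(-26\right) = -24 - 208 = -232$)
$b{\left(X \right)} = 2 X$ ($b{\left(X \right)} = X + X = 2 X$)
$b{\left(W{\left(-25,17 \right)} \right)} - \left(\left(\left(-52\right) 224 + 122\right) + 148266\right) = 2 \left(-232\right) - \left(\left(\left(-52\right) 224 + 122\right) + 148266\right) = -464 - \left(\left(-11648 + 122\right) + 148266\right) = -464 - \left(-11526 + 148266\right) = -464 - 136740 = -137204$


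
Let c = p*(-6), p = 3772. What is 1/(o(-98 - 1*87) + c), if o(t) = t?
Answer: -1/22817 ≈ -4.3827e-5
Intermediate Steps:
c = -22632 (c = 3772*(-6) = -22632)
1/(o(-98 - 1*87) + c) = 1/((-98 - 1*87) - 22632) = 1/((-98 - 87) - 22632) = 1/(-185 - 22632) = 1/(-22817) = -1/22817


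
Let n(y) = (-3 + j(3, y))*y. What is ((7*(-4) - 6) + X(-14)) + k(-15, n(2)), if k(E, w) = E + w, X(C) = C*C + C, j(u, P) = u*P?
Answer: 139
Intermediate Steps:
j(u, P) = P*u
n(y) = y*(-3 + 3*y) (n(y) = (-3 + y*3)*y = (-3 + 3*y)*y = y*(-3 + 3*y))
X(C) = C + C**2 (X(C) = C**2 + C = C + C**2)
((7*(-4) - 6) + X(-14)) + k(-15, n(2)) = ((7*(-4) - 6) - 14*(1 - 14)) + (-15 + 3*2*(-1 + 2)) = ((-28 - 6) - 14*(-13)) + (-15 + 3*2*1) = (-34 + 182) + (-15 + 6) = 148 - 9 = 139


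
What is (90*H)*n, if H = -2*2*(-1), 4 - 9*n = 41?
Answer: -1480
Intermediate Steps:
n = -37/9 (n = 4/9 - ⅑*41 = 4/9 - 41/9 = -37/9 ≈ -4.1111)
H = 4 (H = -4*(-1) = 4)
(90*H)*n = (90*4)*(-37/9) = 360*(-37/9) = -1480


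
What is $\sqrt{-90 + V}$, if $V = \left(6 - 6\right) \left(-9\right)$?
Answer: $3 i \sqrt{10} \approx 9.4868 i$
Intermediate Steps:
$V = 0$ ($V = \left(6 - 6\right) \left(-9\right) = 0 \left(-9\right) = 0$)
$\sqrt{-90 + V} = \sqrt{-90 + 0} = \sqrt{-90} = 3 i \sqrt{10}$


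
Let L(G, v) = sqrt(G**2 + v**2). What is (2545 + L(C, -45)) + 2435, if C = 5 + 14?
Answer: 4980 + sqrt(2386) ≈ 5028.8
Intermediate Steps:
C = 19
(2545 + L(C, -45)) + 2435 = (2545 + sqrt(19**2 + (-45)**2)) + 2435 = (2545 + sqrt(361 + 2025)) + 2435 = (2545 + sqrt(2386)) + 2435 = 4980 + sqrt(2386)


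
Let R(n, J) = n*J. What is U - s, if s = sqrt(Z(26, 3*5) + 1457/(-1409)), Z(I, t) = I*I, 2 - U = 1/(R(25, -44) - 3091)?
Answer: 8383/4191 - sqrt(1339997043)/1409 ≈ -23.980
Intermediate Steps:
R(n, J) = J*n
U = 8383/4191 (U = 2 - 1/(-44*25 - 3091) = 2 - 1/(-1100 - 3091) = 2 - 1/(-4191) = 2 - 1*(-1/4191) = 2 + 1/4191 = 8383/4191 ≈ 2.0002)
Z(I, t) = I**2
s = sqrt(1339997043)/1409 (s = sqrt(26**2 + 1457/(-1409)) = sqrt(676 + 1457*(-1/1409)) = sqrt(676 - 1457/1409) = sqrt(951027/1409) = sqrt(1339997043)/1409 ≈ 25.980)
U - s = 8383/4191 - sqrt(1339997043)/1409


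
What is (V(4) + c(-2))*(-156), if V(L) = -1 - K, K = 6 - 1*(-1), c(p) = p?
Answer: 1560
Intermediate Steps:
K = 7 (K = 6 + 1 = 7)
V(L) = -8 (V(L) = -1 - 1*7 = -1 - 7 = -8)
(V(4) + c(-2))*(-156) = (-8 - 2)*(-156) = -10*(-156) = 1560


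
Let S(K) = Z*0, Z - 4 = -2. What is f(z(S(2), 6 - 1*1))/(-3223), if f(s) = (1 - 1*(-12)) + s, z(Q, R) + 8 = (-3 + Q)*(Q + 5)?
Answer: 10/3223 ≈ 0.0031027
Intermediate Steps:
Z = 2 (Z = 4 - 2 = 2)
S(K) = 0 (S(K) = 2*0 = 0)
z(Q, R) = -8 + (-3 + Q)*(5 + Q) (z(Q, R) = -8 + (-3 + Q)*(Q + 5) = -8 + (-3 + Q)*(5 + Q))
f(s) = 13 + s (f(s) = (1 + 12) + s = 13 + s)
f(z(S(2), 6 - 1*1))/(-3223) = (13 + (-23 + 0² + 2*0))/(-3223) = (13 + (-23 + 0 + 0))*(-1/3223) = (13 - 23)*(-1/3223) = -10*(-1/3223) = 10/3223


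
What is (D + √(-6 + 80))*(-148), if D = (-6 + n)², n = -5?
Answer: -17908 - 148*√74 ≈ -19181.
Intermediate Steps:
D = 121 (D = (-6 - 5)² = (-11)² = 121)
(D + √(-6 + 80))*(-148) = (121 + √(-6 + 80))*(-148) = (121 + √74)*(-148) = -17908 - 148*√74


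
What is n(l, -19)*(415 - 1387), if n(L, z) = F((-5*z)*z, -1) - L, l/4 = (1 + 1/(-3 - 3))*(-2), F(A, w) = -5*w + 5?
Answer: -16200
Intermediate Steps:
F(A, w) = 5 - 5*w
l = -20/3 (l = 4*((1 + 1/(-3 - 3))*(-2)) = 4*((1 + 1/(-6))*(-2)) = 4*((1 - ⅙)*(-2)) = 4*((⅚)*(-2)) = 4*(-5/3) = -20/3 ≈ -6.6667)
n(L, z) = 10 - L (n(L, z) = (5 - 5*(-1)) - L = (5 + 5) - L = 10 - L)
n(l, -19)*(415 - 1387) = (10 - 1*(-20/3))*(415 - 1387) = (10 + 20/3)*(-972) = (50/3)*(-972) = -16200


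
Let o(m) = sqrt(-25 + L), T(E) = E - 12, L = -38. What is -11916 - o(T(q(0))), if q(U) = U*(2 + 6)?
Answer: -11916 - 3*I*sqrt(7) ≈ -11916.0 - 7.9373*I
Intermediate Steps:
q(U) = 8*U (q(U) = U*8 = 8*U)
T(E) = -12 + E
o(m) = 3*I*sqrt(7) (o(m) = sqrt(-25 - 38) = sqrt(-63) = 3*I*sqrt(7))
-11916 - o(T(q(0))) = -11916 - 3*I*sqrt(7)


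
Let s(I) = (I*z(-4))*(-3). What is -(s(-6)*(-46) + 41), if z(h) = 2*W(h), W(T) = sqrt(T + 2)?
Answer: -41 + 1656*I*sqrt(2) ≈ -41.0 + 2341.9*I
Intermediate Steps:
W(T) = sqrt(2 + T)
z(h) = 2*sqrt(2 + h)
s(I) = -6*I*I*sqrt(2) (s(I) = (I*(2*sqrt(2 - 4)))*(-3) = (I*(2*sqrt(-2)))*(-3) = (I*(2*(I*sqrt(2))))*(-3) = (I*(2*I*sqrt(2)))*(-3) = (2*I*I*sqrt(2))*(-3) = -6*I*I*sqrt(2))
-(s(-6)*(-46) + 41) = -(-6*I*(-6)*sqrt(2)*(-46) + 41) = -((36*I*sqrt(2))*(-46) + 41) = -(-1656*I*sqrt(2) + 41) = -(41 - 1656*I*sqrt(2)) = -41 + 1656*I*sqrt(2)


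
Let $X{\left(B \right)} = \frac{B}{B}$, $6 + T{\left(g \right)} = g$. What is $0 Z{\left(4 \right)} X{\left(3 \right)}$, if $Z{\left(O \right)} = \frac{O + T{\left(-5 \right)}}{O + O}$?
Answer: $0$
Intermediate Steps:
$T{\left(g \right)} = -6 + g$
$Z{\left(O \right)} = \frac{-11 + O}{2 O}$ ($Z{\left(O \right)} = \frac{O - 11}{O + O} = \frac{O - 11}{2 O} = \left(-11 + O\right) \frac{1}{2 O} = \frac{-11 + O}{2 O}$)
$X{\left(B \right)} = 1$
$0 Z{\left(4 \right)} X{\left(3 \right)} = 0 \frac{-11 + 4}{2 \cdot 4} \cdot 1 = 0 \cdot \frac{1}{2} \cdot \frac{1}{4} \left(-7\right) 1 = 0 \left(- \frac{7}{8}\right) 1 = 0 \cdot 1 = 0$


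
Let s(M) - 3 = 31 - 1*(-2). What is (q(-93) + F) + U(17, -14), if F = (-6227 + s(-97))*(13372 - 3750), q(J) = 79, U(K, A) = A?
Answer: -59569737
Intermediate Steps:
s(M) = 36 (s(M) = 3 + (31 - 1*(-2)) = 3 + (31 + 2) = 3 + 33 = 36)
F = -59569802 (F = (-6227 + 36)*(13372 - 3750) = -6191*9622 = -59569802)
(q(-93) + F) + U(17, -14) = (79 - 59569802) - 14 = -59569723 - 14 = -59569737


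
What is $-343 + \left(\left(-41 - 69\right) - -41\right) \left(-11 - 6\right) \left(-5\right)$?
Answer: $-6208$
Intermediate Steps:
$-343 + \left(\left(-41 - 69\right) - -41\right) \left(-11 - 6\right) \left(-5\right) = -343 + \left(\left(-41 - 69\right) + 41\right) \left(\left(-17\right) \left(-5\right)\right) = -343 + \left(-110 + 41\right) 85 = -343 - 5865 = -6208$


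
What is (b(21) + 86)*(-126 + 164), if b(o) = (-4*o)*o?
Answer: -63764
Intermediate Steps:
b(o) = -4*o²
(b(21) + 86)*(-126 + 164) = (-4*21² + 86)*(-126 + 164) = (-4*441 + 86)*38 = (-1764 + 86)*38 = -1678*38 = -63764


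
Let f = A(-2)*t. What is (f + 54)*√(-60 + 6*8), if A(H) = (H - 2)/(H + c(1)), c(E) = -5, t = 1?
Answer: 764*I*√3/7 ≈ 189.04*I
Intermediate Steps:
A(H) = (-2 + H)/(-5 + H) (A(H) = (H - 2)/(H - 5) = (-2 + H)/(-5 + H))
f = 4/7 (f = ((-2 - 2)/(-5 - 2))*1 = (-4/(-7))*1 = -⅐*(-4)*1 = (4/7)*1 = 4/7 ≈ 0.57143)
(f + 54)*√(-60 + 6*8) = (4/7 + 54)*√(-60 + 6*8) = 382*√(-60 + 48)/7 = 382*√(-12)/7 = 382*(2*I*√3)/7 = 764*I*√3/7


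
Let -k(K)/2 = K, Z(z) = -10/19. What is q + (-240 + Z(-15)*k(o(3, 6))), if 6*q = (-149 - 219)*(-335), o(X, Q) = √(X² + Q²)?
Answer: 60920/3 + 60*√5/19 ≈ 20314.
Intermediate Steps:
o(X, Q) = √(Q² + X²)
q = 61640/3 (q = ((-149 - 219)*(-335))/6 = (-368*(-335))/6 = (⅙)*123280 = 61640/3 ≈ 20547.)
Z(z) = -10/19 (Z(z) = -10*1/19 = -10/19)
k(K) = -2*K
q + (-240 + Z(-15)*k(o(3, 6))) = 61640/3 + (-240 - (-20)*√(6² + 3²)/19) = 61640/3 + (-240 - (-20)*√(36 + 9)/19) = 61640/3 + (-240 - (-20)*√45/19) = 61640/3 + (-240 - (-20)*3*√5/19) = 61640/3 + (-240 - (-60)*√5/19) = 61640/3 + (-240 + 60*√5/19) = 60920/3 + 60*√5/19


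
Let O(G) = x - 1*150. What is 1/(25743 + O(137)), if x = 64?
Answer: 1/25657 ≈ 3.8976e-5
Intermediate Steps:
O(G) = -86 (O(G) = 64 - 1*150 = 64 - 150 = -86)
1/(25743 + O(137)) = 1/(25743 - 86) = 1/25657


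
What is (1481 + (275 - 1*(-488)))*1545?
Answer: 3466980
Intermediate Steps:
(1481 + (275 - 1*(-488)))*1545 = (1481 + (275 + 488))*1545 = (1481 + 763)*1545 = 2244*1545 = 3466980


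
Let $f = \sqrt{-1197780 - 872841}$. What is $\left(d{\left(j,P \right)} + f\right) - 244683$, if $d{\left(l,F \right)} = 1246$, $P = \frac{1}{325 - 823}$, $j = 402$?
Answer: $-243437 + 3 i \sqrt{230069} \approx -2.4344 \cdot 10^{5} + 1439.0 i$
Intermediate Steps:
$P = - \frac{1}{498}$ ($P = \frac{1}{-498} = - \frac{1}{498} \approx -0.002008$)
$f = 3 i \sqrt{230069}$ ($f = \sqrt{-2070621} = 3 i \sqrt{230069} \approx 1439.0 i$)
$\left(d{\left(j,P \right)} + f\right) - 244683 = \left(1246 + 3 i \sqrt{230069}\right) - 244683 = -243437 + 3 i \sqrt{230069}$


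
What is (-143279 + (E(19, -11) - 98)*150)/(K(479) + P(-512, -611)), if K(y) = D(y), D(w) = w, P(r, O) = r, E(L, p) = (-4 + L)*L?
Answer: 115229/33 ≈ 3491.8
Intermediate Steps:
E(L, p) = L*(-4 + L)
K(y) = y
(-143279 + (E(19, -11) - 98)*150)/(K(479) + P(-512, -611)) = (-143279 + (19*(-4 + 19) - 98)*150)/(479 - 512) = (-143279 + (19*15 - 98)*150)/(-33) = (-143279 + (285 - 98)*150)*(-1/33) = (-143279 + 187*150)*(-1/33) = (-143279 + 28050)*(-1/33) = -115229*(-1/33) = 115229/33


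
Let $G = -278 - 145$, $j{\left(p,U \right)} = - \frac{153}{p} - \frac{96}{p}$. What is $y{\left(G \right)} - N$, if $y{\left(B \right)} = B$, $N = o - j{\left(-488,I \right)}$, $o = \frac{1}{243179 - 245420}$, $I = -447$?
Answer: $- \frac{462037687}{1093608} \approx -422.49$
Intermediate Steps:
$j{\left(p,U \right)} = - \frac{249}{p}$
$o = - \frac{1}{2241}$ ($o = \frac{1}{-2241} = - \frac{1}{2241} \approx -0.00044623$)
$G = -423$
$N = - \frac{558497}{1093608}$ ($N = - \frac{1}{2241} - - \frac{249}{-488} = - \frac{1}{2241} - \left(-249\right) \left(- \frac{1}{488}\right) = - \frac{1}{2241} - \frac{249}{488} = - \frac{558497}{1093608} \approx -0.51069$)
$y{\left(G \right)} - N = -423 - - \frac{558497}{1093608} = -423 + \frac{558497}{1093608} = - \frac{462037687}{1093608}$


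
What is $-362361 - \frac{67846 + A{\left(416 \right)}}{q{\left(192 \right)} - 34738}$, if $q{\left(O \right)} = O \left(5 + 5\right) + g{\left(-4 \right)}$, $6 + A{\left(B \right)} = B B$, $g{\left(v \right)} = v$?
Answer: $- \frac{5946585923}{16411} \approx -3.6235 \cdot 10^{5}$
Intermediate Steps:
$A{\left(B \right)} = -6 + B^{2}$ ($A{\left(B \right)} = -6 + B B = -6 + B^{2}$)
$q{\left(O \right)} = -4 + 10 O$ ($q{\left(O \right)} = O \left(5 + 5\right) - 4 = O 10 - 4 = 10 O - 4 = -4 + 10 O$)
$-362361 - \frac{67846 + A{\left(416 \right)}}{q{\left(192 \right)} - 34738} = -362361 - \frac{67846 - \left(6 - 416^{2}\right)}{\left(-4 + 10 \cdot 192\right) - 34738} = -362361 - \frac{67846 + \left(-6 + 173056\right)}{\left(-4 + 1920\right) - 34738} = -362361 - \frac{67846 + 173050}{1916 - 34738} = -362361 - \frac{240896}{-32822} = -362361 - 240896 \left(- \frac{1}{32822}\right) = -362361 - - \frac{120448}{16411} = -362361 + \frac{120448}{16411} = - \frac{5946585923}{16411}$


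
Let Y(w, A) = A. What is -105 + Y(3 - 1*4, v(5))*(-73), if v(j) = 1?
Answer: -178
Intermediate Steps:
-105 + Y(3 - 1*4, v(5))*(-73) = -105 + 1*(-73) = -105 - 73 = -178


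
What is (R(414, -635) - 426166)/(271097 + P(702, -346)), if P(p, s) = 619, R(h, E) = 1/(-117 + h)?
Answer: -126571301/80699652 ≈ -1.5684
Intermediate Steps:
(R(414, -635) - 426166)/(271097 + P(702, -346)) = (1/(-117 + 414) - 426166)/(271097 + 619) = (1/297 - 426166)/271716 = (1/297 - 426166)*(1/271716) = -126571301/297*1/271716 = -126571301/80699652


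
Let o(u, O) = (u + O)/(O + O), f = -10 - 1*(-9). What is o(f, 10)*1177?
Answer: 10593/20 ≈ 529.65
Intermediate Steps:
f = -1 (f = -10 + 9 = -1)
o(u, O) = (O + u)/(2*O) (o(u, O) = (O + u)/((2*O)) = (O + u)*(1/(2*O)) = (O + u)/(2*O))
o(f, 10)*1177 = ((1/2)*(10 - 1)/10)*1177 = ((1/2)*(1/10)*9)*1177 = (9/20)*1177 = 10593/20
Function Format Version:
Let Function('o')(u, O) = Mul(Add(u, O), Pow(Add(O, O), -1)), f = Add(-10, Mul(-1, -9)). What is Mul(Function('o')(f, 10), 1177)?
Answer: Rational(10593, 20) ≈ 529.65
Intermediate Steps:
f = -1 (f = Add(-10, 9) = -1)
Function('o')(u, O) = Mul(Rational(1, 2), Pow(O, -1), Add(O, u)) (Function('o')(u, O) = Mul(Add(O, u), Pow(Mul(2, O), -1)) = Mul(Add(O, u), Mul(Rational(1, 2), Pow(O, -1))) = Mul(Rational(1, 2), Pow(O, -1), Add(O, u)))
Mul(Function('o')(f, 10), 1177) = Mul(Mul(Rational(1, 2), Pow(10, -1), Add(10, -1)), 1177) = Mul(Mul(Rational(1, 2), Rational(1, 10), 9), 1177) = Mul(Rational(9, 20), 1177) = Rational(10593, 20)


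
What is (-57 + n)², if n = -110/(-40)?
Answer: 47089/16 ≈ 2943.1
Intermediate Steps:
n = 11/4 (n = -110*(-1/40) = 11/4 ≈ 2.7500)
(-57 + n)² = (-57 + 11/4)² = (-217/4)² = 47089/16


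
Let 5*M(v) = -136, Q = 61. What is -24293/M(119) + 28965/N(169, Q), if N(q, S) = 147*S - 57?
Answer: 2129789/2376 ≈ 896.38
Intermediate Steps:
M(v) = -136/5 (M(v) = (⅕)*(-136) = -136/5)
N(q, S) = -57 + 147*S
-24293/M(119) + 28965/N(169, Q) = -24293/(-136/5) + 28965/(-57 + 147*61) = -24293*(-5/136) + 28965/(-57 + 8967) = 7145/8 + 28965/8910 = 7145/8 + 28965*(1/8910) = 7145/8 + 1931/594 = 2129789/2376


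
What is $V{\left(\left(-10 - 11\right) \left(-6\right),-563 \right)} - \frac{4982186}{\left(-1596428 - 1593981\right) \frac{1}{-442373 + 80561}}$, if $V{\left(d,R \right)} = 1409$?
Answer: $- \frac{1798119394751}{3190409} \approx -5.636 \cdot 10^{5}$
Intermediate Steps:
$V{\left(\left(-10 - 11\right) \left(-6\right),-563 \right)} - \frac{4982186}{\left(-1596428 - 1593981\right) \frac{1}{-442373 + 80561}} = 1409 - \frac{4982186}{\left(-1596428 - 1593981\right) \frac{1}{-442373 + 80561}} = 1409 - \frac{4982186}{\left(-3190409\right) \frac{1}{-361812}} = 1409 - \frac{4982186}{\left(-3190409\right) \left(- \frac{1}{361812}\right)} = 1409 - \frac{4982186}{\frac{3190409}{361812}} = 1409 - \frac{1802614681032}{3190409} = - \frac{1798119394751}{3190409}$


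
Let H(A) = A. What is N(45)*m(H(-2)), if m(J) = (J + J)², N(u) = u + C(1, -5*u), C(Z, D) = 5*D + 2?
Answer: -17248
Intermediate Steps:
C(Z, D) = 2 + 5*D
N(u) = 2 - 24*u (N(u) = u + (2 + 5*(-5*u)) = u + (2 - 25*u) = 2 - 24*u)
m(J) = 4*J² (m(J) = (2*J)² = 4*J²)
N(45)*m(H(-2)) = (2 - 24*45)*(4*(-2)²) = (2 - 1080)*(4*4) = -1078*16 = -17248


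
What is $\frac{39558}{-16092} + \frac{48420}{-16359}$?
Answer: $- \frac{79239109}{14624946} \approx -5.4181$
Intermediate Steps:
$\frac{39558}{-16092} + \frac{48420}{-16359} = 39558 \left(- \frac{1}{16092}\right) + 48420 \left(- \frac{1}{16359}\right) = - \frac{6593}{2682} - \frac{16140}{5453} = - \frac{79239109}{14624946}$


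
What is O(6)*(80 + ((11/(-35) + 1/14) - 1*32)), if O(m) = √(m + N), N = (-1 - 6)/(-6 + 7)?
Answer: 3343*I/70 ≈ 47.757*I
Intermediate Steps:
N = -7 (N = -7/1 = -7*1 = -7)
O(m) = √(-7 + m) (O(m) = √(m - 7) = √(-7 + m))
O(6)*(80 + ((11/(-35) + 1/14) - 1*32)) = √(-7 + 6)*(80 + ((11/(-35) + 1/14) - 1*32)) = √(-1)*(80 + ((11*(-1/35) + 1*(1/14)) - 32)) = I*(80 + ((-11/35 + 1/14) - 32)) = I*(80 + (-17/70 - 32)) = I*(80 - 2257/70) = I*(3343/70) = 3343*I/70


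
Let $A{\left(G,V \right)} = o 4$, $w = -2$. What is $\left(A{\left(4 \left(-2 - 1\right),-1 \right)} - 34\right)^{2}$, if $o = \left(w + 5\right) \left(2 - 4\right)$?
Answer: $3364$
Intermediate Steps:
$o = -6$ ($o = \left(-2 + 5\right) \left(2 - 4\right) = 3 \left(-2\right) = -6$)
$A{\left(G,V \right)} = -24$ ($A{\left(G,V \right)} = \left(-6\right) 4 = -24$)
$\left(A{\left(4 \left(-2 - 1\right),-1 \right)} - 34\right)^{2} = \left(-24 - 34\right)^{2} = \left(-58\right)^{2} = 3364$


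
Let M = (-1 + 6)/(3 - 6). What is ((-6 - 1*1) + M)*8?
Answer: -208/3 ≈ -69.333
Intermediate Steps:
M = -5/3 (M = 5/(-3) = 5*(-1/3) = -5/3 ≈ -1.6667)
((-6 - 1*1) + M)*8 = ((-6 - 1*1) - 5/3)*8 = ((-6 - 1) - 5/3)*8 = (-7 - 5/3)*8 = -26/3*8 = -208/3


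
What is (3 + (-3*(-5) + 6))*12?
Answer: 288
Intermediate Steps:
(3 + (-3*(-5) + 6))*12 = (3 + (15 + 6))*12 = (3 + 21)*12 = 24*12 = 288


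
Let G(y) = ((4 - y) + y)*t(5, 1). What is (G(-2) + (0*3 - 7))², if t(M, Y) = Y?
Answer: 9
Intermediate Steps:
G(y) = 4 (G(y) = ((4 - y) + y)*1 = 4*1 = 4)
(G(-2) + (0*3 - 7))² = (4 + (0*3 - 7))² = (4 + (0 - 7))² = (4 - 7)² = (-3)² = 9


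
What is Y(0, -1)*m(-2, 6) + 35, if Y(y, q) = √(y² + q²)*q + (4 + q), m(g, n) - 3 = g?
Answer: 37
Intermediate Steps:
m(g, n) = 3 + g
Y(y, q) = 4 + q + q*√(q² + y²) (Y(y, q) = √(q² + y²)*q + (4 + q) = q*√(q² + y²) + (4 + q) = 4 + q + q*√(q² + y²))
Y(0, -1)*m(-2, 6) + 35 = (4 - 1 - √((-1)² + 0²))*(3 - 2) + 35 = (4 - 1 - √(1 + 0))*1 + 35 = (4 - 1 - √1)*1 + 35 = (4 - 1 - 1*1)*1 + 35 = (4 - 1 - 1)*1 + 35 = 2*1 + 35 = 2 + 35 = 37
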